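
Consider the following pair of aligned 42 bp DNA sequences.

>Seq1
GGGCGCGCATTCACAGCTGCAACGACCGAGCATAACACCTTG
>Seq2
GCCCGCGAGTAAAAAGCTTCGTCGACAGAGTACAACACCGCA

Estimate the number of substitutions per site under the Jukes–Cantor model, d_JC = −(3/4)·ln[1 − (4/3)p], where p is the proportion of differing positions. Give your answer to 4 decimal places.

0.5319

Mismatches occur at site 2 (G↔C), site 3 (G↔C), site 8 (C↔A), site 9 (A↔G), site 11 (T↔A), site 12 (C↔A), site 14 (C↔A), site 19 (G↔T), site 21 (A↔G), site 22 (A↔T), site 27 (C↔A), site 31 (C↔T), site 33 (T↔C), site 40 (T↔G), site 41 (T↔C), site 42 (G↔A).
p = 16/42 = 0.380952.
d = −0.75 · ln(1 − (4/3)·0.380952) = −0.75 · ln(0.492064) = −0.75 · (-0.709146) = 0.5319.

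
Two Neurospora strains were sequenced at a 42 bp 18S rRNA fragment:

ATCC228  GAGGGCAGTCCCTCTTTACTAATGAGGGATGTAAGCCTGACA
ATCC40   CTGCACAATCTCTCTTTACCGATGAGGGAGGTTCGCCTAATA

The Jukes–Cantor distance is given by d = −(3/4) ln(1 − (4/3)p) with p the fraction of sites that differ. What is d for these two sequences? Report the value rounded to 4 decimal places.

0.3992

Mismatches occur at site 1 (G↔C), site 2 (A↔T), site 4 (G↔C), site 5 (G↔A), site 8 (G↔A), site 11 (C↔T), site 20 (T↔C), site 21 (A↔G), site 30 (T↔G), site 33 (A↔T), site 34 (A↔C), site 39 (G↔A), site 41 (C↔T).
p = 13/42 = 0.309524.
d = −0.75 · ln(1 − (4/3)·0.309524) = −0.75 · ln(0.587301) = −0.75 · (-0.532218) = 0.3992.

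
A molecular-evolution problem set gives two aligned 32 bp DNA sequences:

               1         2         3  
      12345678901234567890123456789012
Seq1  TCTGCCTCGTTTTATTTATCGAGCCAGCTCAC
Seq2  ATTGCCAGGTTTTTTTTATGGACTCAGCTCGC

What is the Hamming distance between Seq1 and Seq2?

Differing sites — 1:T/A; 2:C/T; 7:T/A; 8:C/G; 14:A/T; 20:C/G; 23:G/C; 24:C/T; 31:A/G.
That gives 9 mismatches out of 32 aligned sites, so the Hamming distance is 9.

9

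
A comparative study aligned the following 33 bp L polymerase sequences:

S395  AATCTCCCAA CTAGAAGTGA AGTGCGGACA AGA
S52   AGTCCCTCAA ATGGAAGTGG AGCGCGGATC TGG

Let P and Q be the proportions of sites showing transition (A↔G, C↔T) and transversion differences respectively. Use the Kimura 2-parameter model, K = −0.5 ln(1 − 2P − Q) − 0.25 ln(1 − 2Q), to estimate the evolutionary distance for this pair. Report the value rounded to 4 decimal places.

Mismatches occur at site 2 (A→G, transition), site 5 (T→C, transition), site 7 (C→T, transition), site 11 (C→A, transversion), site 13 (A→G, transition), site 20 (A→G, transition), site 23 (T→C, transition), site 29 (C→T, transition), site 30 (A→C, transversion), site 31 (A→T, transversion), site 33 (A→G, transition).
Of the 11 differences, 8 transitions and 3 transversions over 33 sites: P = 8/33 = 0.242424, Q = 3/33 = 0.090909.
d = −0.5·ln(0.424243) − 0.25·ln(0.818182) = −0.5·(-0.857449) − 0.25·(-0.200670) = 0.4789.

0.4789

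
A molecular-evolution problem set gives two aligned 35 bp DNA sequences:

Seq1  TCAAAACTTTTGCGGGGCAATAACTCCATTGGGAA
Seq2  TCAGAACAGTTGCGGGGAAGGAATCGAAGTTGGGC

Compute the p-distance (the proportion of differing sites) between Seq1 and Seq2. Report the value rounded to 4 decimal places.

0.4000

Mismatches occur at site 4 (A→G), site 8 (T→A), site 9 (T→G), site 18 (C→A), site 20 (A→G), site 21 (T→G), site 24 (C→T), site 25 (T→C), site 26 (C→G), site 27 (C→A), site 29 (T→G), site 31 (G→T), site 34 (A→G), site 35 (A→C).
There are 14 differences over 35 sites, so p = 14/35 = 0.4000.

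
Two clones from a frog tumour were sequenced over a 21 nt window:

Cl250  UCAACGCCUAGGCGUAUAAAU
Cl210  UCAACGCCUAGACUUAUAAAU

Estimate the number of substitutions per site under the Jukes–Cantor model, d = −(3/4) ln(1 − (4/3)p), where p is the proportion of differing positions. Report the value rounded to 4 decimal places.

0.1019

Differing sites — 12:G/A; 14:G/U.
p = 2/21 = 0.095238.
d = −0.75 · ln(1 − (4/3)·0.095238) = −0.75 · ln(0.873016) = −0.75 · (-0.135801) = 0.1019.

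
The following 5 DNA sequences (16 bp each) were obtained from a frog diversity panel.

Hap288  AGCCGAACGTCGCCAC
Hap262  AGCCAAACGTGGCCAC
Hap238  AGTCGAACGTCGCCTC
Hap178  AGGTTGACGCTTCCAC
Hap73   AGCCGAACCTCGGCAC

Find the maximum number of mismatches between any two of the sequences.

9

Pairwise Hamming distances:
  Hap288 vs Hap262: 2
  Hap288 vs Hap238: 2
  Hap288 vs Hap178: 7
  Hap288 vs Hap73: 2
  Hap262 vs Hap238: 4
  Hap262 vs Hap178: 7
  Hap262 vs Hap73: 4
  Hap238 vs Hap178: 8
  Hap238 vs Hap73: 4
  Hap178 vs Hap73: 9
The largest is 9, between Hap178 and Hap73.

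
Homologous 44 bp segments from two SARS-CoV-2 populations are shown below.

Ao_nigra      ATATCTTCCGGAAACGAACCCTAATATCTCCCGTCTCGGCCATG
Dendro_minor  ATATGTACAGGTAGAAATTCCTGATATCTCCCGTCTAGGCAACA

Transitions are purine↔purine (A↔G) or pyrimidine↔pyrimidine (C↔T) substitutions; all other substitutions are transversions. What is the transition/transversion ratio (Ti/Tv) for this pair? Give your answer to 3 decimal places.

0.750

Differing sites — 5:C/G (Tv); 7:T/A (Tv); 9:C/A (Tv); 12:A/T (Tv); 14:A/G (Ti); 15:C/A (Tv); 16:G/A (Ti); 18:A/T (Tv); 19:C/T (Ti); 23:A/G (Ti); 37:C/A (Tv); 41:C/A (Tv); 43:T/C (Ti); 44:G/A (Ti).
Of the 14 differences, 6 transitions and 8 transversions, so Ti/Tv = 6/8 = 0.750.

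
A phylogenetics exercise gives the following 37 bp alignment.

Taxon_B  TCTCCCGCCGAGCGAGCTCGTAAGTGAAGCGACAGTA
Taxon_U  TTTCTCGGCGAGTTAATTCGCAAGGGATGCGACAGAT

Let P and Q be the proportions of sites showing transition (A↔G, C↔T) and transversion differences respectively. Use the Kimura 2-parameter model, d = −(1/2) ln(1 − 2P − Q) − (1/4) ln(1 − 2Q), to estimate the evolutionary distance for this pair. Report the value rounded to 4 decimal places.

The sequences differ at positions 2 (C/T, transition), 5 (C/T, transition), 8 (C/G, transversion), 13 (C/T, transition), 14 (G/T, transversion), 16 (G/A, transition), 17 (C/T, transition), 21 (T/C, transition), 25 (T/G, transversion), 28 (A/T, transversion), 36 (T/A, transversion), 37 (A/T, transversion).
Of the 12 differences, 6 transitions and 6 transversions over 37 sites: P = 6/37 = 0.162162, Q = 6/37 = 0.162162.
d = −0.5·ln(0.513514) − 0.25·ln(0.675676) = −0.5·(-0.666478) − 0.25·(-0.392042) = 0.4312.

0.4312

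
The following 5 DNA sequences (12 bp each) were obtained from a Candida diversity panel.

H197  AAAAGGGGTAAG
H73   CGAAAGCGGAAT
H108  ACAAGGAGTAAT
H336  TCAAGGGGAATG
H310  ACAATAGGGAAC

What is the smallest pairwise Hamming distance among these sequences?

3

Pairwise Hamming distances:
  H197 vs H73: 6
  H197 vs H108: 3
  H197 vs H336: 4
  H197 vs H310: 5
  H73 vs H108: 5
  H73 vs H336: 7
  H73 vs H310: 6
  H108 vs H336: 5
  H108 vs H310: 5
  H336 vs H310: 6
The smallest is 3, between H197 and H108.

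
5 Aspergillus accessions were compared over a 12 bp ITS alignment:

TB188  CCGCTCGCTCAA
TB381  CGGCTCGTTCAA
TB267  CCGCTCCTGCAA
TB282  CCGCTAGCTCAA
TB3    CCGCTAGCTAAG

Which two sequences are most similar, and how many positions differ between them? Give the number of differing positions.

Pairwise Hamming distances:
  TB188 vs TB381: 2
  TB188 vs TB267: 3
  TB188 vs TB282: 1
  TB188 vs TB3: 3
  TB381 vs TB267: 3
  TB381 vs TB282: 3
  TB381 vs TB3: 5
  TB267 vs TB282: 4
  TB267 vs TB3: 6
  TB282 vs TB3: 2
The smallest is 1, between TB188 and TB282.

1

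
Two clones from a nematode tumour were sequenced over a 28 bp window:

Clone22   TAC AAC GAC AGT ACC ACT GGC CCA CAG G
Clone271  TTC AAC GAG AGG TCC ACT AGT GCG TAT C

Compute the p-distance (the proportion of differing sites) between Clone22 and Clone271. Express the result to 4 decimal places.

0.3929

Differing sites — 2:A/T; 9:C/G; 12:T/G; 13:A/T; 19:G/A; 21:C/T; 22:C/G; 24:A/G; 25:C/T; 27:G/T; 28:G/C.
There are 11 differences over 28 sites, so p = 11/28 = 0.3929.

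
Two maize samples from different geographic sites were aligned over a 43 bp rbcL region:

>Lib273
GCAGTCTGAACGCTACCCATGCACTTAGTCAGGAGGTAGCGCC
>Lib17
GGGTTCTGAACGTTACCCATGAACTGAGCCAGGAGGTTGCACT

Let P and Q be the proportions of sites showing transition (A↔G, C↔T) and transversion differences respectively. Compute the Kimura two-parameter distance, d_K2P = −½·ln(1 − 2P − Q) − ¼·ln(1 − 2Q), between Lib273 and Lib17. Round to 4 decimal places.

0.2807

The sequences differ at positions 2 (C/G, transversion), 3 (A/G, transition), 4 (G/T, transversion), 13 (C/T, transition), 22 (C/A, transversion), 26 (T/G, transversion), 29 (T/C, transition), 38 (A/T, transversion), 41 (G/A, transition), 43 (C/T, transition).
Of the 10 differences, 5 transitions and 5 transversions over 43 sites: P = 5/43 = 0.116279, Q = 5/43 = 0.116279.
d = −0.5·ln(0.651163) − 0.25·ln(0.767442) = −0.5·(-0.428995) − 0.25·(-0.264692) = 0.2807.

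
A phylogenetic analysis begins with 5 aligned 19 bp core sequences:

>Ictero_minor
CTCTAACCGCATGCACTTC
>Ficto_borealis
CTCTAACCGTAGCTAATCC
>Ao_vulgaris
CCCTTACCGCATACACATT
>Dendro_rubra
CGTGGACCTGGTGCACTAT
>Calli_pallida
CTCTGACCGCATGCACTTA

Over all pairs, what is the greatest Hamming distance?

Pairwise Hamming distances:
  Ictero_minor vs Ficto_borealis: 6
  Ictero_minor vs Ao_vulgaris: 5
  Ictero_minor vs Dendro_rubra: 9
  Ictero_minor vs Calli_pallida: 2
  Ficto_borealis vs Ao_vulgaris: 10
  Ficto_borealis vs Dendro_rubra: 13
  Ficto_borealis vs Calli_pallida: 8
  Ao_vulgaris vs Dendro_rubra: 10
  Ao_vulgaris vs Calli_pallida: 5
  Dendro_rubra vs Calli_pallida: 8
The largest is 13, between Ficto_borealis and Dendro_rubra.

13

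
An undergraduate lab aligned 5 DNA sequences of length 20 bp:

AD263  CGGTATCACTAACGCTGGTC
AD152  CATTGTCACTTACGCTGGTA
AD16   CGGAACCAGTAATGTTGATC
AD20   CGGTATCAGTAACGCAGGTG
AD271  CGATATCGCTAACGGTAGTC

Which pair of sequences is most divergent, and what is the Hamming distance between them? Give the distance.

Pairwise Hamming distances:
  AD263 vs AD152: 5
  AD263 vs AD16: 6
  AD263 vs AD20: 3
  AD263 vs AD271: 4
  AD152 vs AD16: 11
  AD152 vs AD20: 7
  AD152 vs AD271: 8
  AD16 vs AD20: 7
  AD16 vs AD271: 9
  AD20 vs AD271: 7
The largest is 11, between AD152 and AD16.

11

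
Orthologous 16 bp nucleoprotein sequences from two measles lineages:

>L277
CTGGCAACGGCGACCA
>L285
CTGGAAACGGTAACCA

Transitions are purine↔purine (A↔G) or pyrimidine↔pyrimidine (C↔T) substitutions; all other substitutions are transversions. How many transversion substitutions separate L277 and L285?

1

The sequences differ at positions 5 (C/A, transversion), 11 (C/T, transition), 12 (G/A, transition).
Of the 3 differences, 2 transitions and 1 transversion, so the answer is 1.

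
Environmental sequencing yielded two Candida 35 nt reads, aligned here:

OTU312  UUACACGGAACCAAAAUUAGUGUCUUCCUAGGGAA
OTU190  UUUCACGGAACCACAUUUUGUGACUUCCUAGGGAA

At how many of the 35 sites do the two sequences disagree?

Differing sites — 3:A/U; 14:A/C; 16:A/U; 19:A/U; 23:U/A.
That gives 5 mismatches out of 35 aligned sites, so the Hamming distance is 5.

5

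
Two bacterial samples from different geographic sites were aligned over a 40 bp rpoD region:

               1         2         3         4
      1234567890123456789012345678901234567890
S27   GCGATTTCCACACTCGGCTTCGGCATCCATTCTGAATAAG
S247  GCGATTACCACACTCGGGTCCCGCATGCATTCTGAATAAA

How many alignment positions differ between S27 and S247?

6

Mismatches occur at site 7 (T↔A), site 18 (C↔G), site 20 (T↔C), site 22 (G↔C), site 27 (C↔G), site 40 (G↔A).
That gives 6 mismatches out of 40 aligned sites, so the Hamming distance is 6.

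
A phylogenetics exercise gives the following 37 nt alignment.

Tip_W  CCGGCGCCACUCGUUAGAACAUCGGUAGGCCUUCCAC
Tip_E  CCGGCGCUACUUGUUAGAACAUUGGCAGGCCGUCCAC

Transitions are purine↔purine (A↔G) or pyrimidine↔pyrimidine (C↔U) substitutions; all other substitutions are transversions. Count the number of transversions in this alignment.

The sequences differ at positions 8 (C/U, transition), 12 (C/U, transition), 23 (C/U, transition), 26 (U/C, transition), 32 (U/G, transversion).
Of the 5 differences, 4 transitions and 1 transversion, so the answer is 1.

1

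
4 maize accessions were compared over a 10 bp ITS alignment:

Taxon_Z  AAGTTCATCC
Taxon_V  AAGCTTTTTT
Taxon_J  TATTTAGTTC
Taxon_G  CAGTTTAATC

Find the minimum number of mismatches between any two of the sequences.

Pairwise Hamming distances:
  Taxon_Z vs Taxon_V: 5
  Taxon_Z vs Taxon_J: 5
  Taxon_Z vs Taxon_G: 4
  Taxon_V vs Taxon_J: 6
  Taxon_V vs Taxon_G: 5
  Taxon_J vs Taxon_G: 5
The smallest is 4, between Taxon_Z and Taxon_G.

4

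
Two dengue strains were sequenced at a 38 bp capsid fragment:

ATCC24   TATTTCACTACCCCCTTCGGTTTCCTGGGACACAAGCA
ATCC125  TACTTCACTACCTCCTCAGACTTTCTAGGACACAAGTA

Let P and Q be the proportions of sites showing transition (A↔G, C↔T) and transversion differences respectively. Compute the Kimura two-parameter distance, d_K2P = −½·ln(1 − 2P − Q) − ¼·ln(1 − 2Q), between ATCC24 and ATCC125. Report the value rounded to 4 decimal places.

0.3100

The sequences differ at positions 3 (T/C, transition), 13 (C/T, transition), 17 (T/C, transition), 18 (C/A, transversion), 20 (G/A, transition), 21 (T/C, transition), 24 (C/T, transition), 27 (G/A, transition), 37 (C/T, transition).
Of the 9 differences, 8 transitions and 1 transversion over 38 sites: P = 8/38 = 0.210526, Q = 1/38 = 0.026316.
d = −0.5·ln(0.552632) − 0.25·ln(0.947368) = −0.5·(-0.593063) − 0.25·(-0.054068) = 0.3100.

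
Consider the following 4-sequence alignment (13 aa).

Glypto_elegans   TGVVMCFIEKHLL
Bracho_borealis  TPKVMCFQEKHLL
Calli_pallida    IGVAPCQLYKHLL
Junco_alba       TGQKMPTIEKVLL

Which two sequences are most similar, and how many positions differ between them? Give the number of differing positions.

3

Pairwise Hamming distances:
  Glypto_elegans vs Bracho_borealis: 3
  Glypto_elegans vs Calli_pallida: 6
  Glypto_elegans vs Junco_alba: 5
  Bracho_borealis vs Calli_pallida: 8
  Bracho_borealis vs Junco_alba: 7
  Calli_pallida vs Junco_alba: 9
The smallest is 3, between Glypto_elegans and Bracho_borealis.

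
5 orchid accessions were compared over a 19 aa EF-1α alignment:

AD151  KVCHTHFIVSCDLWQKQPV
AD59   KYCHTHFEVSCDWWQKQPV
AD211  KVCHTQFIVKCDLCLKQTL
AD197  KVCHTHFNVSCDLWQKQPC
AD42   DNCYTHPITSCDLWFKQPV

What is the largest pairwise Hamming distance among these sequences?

11

Pairwise Hamming distances:
  AD151 vs AD59: 3
  AD151 vs AD211: 6
  AD151 vs AD197: 2
  AD151 vs AD42: 6
  AD59 vs AD211: 9
  AD59 vs AD197: 4
  AD59 vs AD42: 8
  AD211 vs AD197: 7
  AD211 vs AD42: 11
  AD197 vs AD42: 8
The largest is 11, between AD211 and AD42.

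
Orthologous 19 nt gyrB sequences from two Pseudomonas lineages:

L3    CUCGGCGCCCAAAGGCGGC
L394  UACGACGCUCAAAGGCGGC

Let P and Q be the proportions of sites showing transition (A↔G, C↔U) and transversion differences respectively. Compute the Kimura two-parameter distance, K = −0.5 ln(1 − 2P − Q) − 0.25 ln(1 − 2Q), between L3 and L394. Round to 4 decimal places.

0.2576

Differing sites — 1:C/U (Ti); 2:U/A (Tv); 5:G/A (Ti); 9:C/U (Ti).
Of the 4 differences, 3 transitions and 1 transversion over 19 sites: P = 3/19 = 0.157895, Q = 1/19 = 0.052632.
d = −0.5·ln(0.631578) − 0.25·ln(0.894736) = −0.5·(-0.459534) − 0.25·(-0.111227) = 0.2576.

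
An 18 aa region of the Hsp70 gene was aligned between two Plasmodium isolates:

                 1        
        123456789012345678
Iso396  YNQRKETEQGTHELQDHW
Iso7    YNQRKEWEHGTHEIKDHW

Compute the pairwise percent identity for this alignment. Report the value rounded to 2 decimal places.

77.78%

Differing sites — 7:T/W; 9:Q/H; 14:L/I; 15:Q/K.
14 of the 18 sites match, so the percent identity is 14/18 × 100 = 77.78%.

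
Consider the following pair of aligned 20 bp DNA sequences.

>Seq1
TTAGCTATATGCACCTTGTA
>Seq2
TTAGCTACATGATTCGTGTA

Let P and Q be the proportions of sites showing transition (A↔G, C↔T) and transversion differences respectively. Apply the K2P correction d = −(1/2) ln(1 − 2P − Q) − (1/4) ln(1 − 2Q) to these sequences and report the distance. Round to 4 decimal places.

0.3046

Differing sites — 8:T/C (Ti); 12:C/A (Tv); 13:A/T (Tv); 14:C/T (Ti); 16:T/G (Tv).
Of the 5 differences, 2 transitions and 3 transversions over 20 sites: P = 2/20 = 0.100000, Q = 3/20 = 0.150000.
d = −0.5·ln(0.650000) − 0.25·ln(0.700000) = −0.5·(-0.430783) − 0.25·(-0.356675) = 0.3046.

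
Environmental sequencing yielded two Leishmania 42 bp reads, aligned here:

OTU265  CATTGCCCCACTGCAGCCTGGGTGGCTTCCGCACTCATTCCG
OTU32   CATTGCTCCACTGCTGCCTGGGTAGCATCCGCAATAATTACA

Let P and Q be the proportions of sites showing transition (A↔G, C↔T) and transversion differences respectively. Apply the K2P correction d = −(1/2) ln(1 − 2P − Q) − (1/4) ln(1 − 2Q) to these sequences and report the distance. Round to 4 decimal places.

The sequences differ at positions 7 (C/T, transition), 15 (A/T, transversion), 24 (G/A, transition), 27 (T/A, transversion), 34 (C/A, transversion), 36 (C/A, transversion), 40 (C/A, transversion), 42 (G/A, transition).
Of the 8 differences, 3 transitions and 5 transversions over 42 sites: P = 3/42 = 0.071429, Q = 5/42 = 0.119048.
d = −0.5·ln(0.738094) − 0.25·ln(0.761904) = −0.5·(-0.303684) − 0.25·(-0.271935) = 0.2198.

0.2198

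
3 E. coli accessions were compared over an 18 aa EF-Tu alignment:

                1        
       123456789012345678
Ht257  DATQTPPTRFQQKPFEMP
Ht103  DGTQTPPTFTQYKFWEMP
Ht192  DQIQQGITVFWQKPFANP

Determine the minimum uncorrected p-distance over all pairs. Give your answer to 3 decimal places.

Pairwise Hamming distances:
  Ht257 vs Ht103: 6
  Ht257 vs Ht192: 9
  Ht103 vs Ht192: 13
The smallest is 6 mismatches, between Ht257 and Ht103; p = 6/18 = 0.333.

0.333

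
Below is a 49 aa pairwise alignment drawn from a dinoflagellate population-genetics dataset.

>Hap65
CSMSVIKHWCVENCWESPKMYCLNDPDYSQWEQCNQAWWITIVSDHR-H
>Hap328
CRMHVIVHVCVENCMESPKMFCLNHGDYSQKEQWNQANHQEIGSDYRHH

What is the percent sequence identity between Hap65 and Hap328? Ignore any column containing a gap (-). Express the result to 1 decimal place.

66.7%

Excluding the 1 gap column leaves 48 comparable sites.
The sequences differ at positions 2 (S/R), 4 (S/H), 7 (K/V), 9 (W/V), 15 (W/M), 21 (Y/F), 25 (D/H), 26 (P/G), 31 (W/K), 34 (C/W), 38 (W/N), 39 (W/H), 40 (I/Q), 41 (T/E), 43 (V/G), 46 (H/Y).
32 of the 48 comparable sites match, so the percent identity is 32/48 × 100 = 66.7%.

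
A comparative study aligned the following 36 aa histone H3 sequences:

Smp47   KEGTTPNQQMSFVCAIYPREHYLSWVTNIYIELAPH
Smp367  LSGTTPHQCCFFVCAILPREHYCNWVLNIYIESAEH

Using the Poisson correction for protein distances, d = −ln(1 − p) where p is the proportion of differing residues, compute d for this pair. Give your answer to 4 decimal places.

0.4055

The sequences differ at positions 1 (K/L), 2 (E/S), 7 (N/H), 9 (Q/C), 10 (M/C), 11 (S/F), 17 (Y/L), 23 (L/C), 24 (S/N), 27 (T/L), 33 (L/S), 35 (P/E).
p = 12/36 = 0.333333.
d = −ln(1 − 0.333333) = −ln(0.666667) = 0.4055.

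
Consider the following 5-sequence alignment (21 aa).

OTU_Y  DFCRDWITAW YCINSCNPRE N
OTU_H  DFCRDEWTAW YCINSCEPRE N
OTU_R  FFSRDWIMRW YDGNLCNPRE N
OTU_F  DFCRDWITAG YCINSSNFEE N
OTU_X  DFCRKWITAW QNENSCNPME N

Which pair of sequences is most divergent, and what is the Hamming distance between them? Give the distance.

Pairwise Hamming distances:
  OTU_Y vs OTU_H: 3
  OTU_Y vs OTU_R: 7
  OTU_Y vs OTU_F: 4
  OTU_Y vs OTU_X: 5
  OTU_H vs OTU_R: 10
  OTU_H vs OTU_F: 7
  OTU_H vs OTU_X: 8
  OTU_R vs OTU_F: 11
  OTU_R vs OTU_X: 10
  OTU_F vs OTU_X: 8
The largest is 11, between OTU_R and OTU_F.

11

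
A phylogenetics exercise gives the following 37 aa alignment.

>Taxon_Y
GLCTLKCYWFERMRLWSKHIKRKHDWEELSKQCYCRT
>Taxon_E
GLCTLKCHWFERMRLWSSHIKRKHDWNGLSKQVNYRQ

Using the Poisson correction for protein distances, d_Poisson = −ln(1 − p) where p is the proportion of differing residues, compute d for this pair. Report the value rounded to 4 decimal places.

0.2436

Differing sites — 8:Y/H; 18:K/S; 27:E/N; 28:E/G; 33:C/V; 34:Y/N; 35:C/Y; 37:T/Q.
p = 8/37 = 0.216216.
d = −ln(1 − 0.216216) = −ln(0.783784) = 0.2436.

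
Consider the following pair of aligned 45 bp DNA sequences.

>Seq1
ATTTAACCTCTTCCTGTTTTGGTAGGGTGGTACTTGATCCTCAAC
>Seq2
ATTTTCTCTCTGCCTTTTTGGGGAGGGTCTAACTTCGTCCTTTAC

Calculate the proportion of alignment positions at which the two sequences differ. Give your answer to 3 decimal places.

0.311

Mismatches occur at site 5 (A/T), site 6 (A/C), site 7 (C/T), site 12 (T/G), site 16 (G/T), site 20 (T/G), site 23 (T/G), site 29 (G/C), site 30 (G/T), site 31 (T/A), site 36 (G/C), site 37 (A/G), site 42 (C/T), site 43 (A/T).
There are 14 differences over 45 sites, so p = 14/45 = 0.311.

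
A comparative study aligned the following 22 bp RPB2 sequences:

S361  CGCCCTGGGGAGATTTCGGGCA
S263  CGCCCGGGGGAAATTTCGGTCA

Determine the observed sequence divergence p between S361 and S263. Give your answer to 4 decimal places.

The sequences differ at positions 6 (T/G), 12 (G/A), 20 (G/T).
There are 3 differences over 22 sites, so p = 3/22 = 0.1364.

0.1364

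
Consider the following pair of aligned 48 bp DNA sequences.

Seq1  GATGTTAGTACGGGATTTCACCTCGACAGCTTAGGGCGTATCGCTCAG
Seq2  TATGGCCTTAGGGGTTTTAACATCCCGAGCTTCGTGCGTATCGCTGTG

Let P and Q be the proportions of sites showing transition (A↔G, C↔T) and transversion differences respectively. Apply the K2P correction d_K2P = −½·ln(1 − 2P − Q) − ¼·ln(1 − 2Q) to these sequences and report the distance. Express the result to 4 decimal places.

0.4638

Mismatches occur at site 1 (G↔T, transversion), site 5 (T↔G, transversion), site 6 (T↔C, transition), site 7 (A↔C, transversion), site 8 (G↔T, transversion), site 11 (C↔G, transversion), site 15 (A↔T, transversion), site 19 (C↔A, transversion), site 22 (C↔A, transversion), site 25 (G↔C, transversion), site 26 (A↔C, transversion), site 27 (C↔G, transversion), site 33 (A↔C, transversion), site 35 (G↔T, transversion), site 46 (C↔G, transversion), site 47 (A↔T, transversion).
Of the 16 differences, 1 transition and 15 transversions over 48 sites: P = 1/48 = 0.020833, Q = 15/48 = 0.312500.
d = −0.5·ln(0.645834) − 0.25·ln(0.375000) = −0.5·(-0.437213) − 0.25·(-0.980829) = 0.4638.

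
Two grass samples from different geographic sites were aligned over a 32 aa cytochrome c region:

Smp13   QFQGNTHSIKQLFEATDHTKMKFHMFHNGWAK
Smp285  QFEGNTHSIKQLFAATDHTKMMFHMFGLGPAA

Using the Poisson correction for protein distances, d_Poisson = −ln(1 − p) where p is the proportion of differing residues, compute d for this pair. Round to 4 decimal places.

The sequences differ at positions 3 (Q/E), 14 (E/A), 22 (K/M), 27 (H/G), 28 (N/L), 30 (W/P), 32 (K/A).
p = 7/32 = 0.218750.
d = −ln(1 − 0.218750) = −ln(0.781250) = 0.2469.

0.2469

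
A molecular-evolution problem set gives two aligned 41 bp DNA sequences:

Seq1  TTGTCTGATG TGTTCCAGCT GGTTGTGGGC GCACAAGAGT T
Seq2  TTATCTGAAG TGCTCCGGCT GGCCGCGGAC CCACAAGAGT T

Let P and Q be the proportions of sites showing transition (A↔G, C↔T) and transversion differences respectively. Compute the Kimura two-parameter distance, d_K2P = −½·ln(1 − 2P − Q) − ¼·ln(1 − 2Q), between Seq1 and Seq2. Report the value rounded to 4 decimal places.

Differing sites — 3:G/A (Ti); 9:T/A (Tv); 13:T/C (Ti); 17:A/G (Ti); 23:T/C (Ti); 24:T/C (Ti); 26:T/C (Ti); 29:G/A (Ti); 31:G/C (Tv).
Of the 9 differences, 7 transitions and 2 transversions over 41 sites: P = 7/41 = 0.170732, Q = 2/41 = 0.048780.
d = −0.5·ln(0.609756) − 0.25·ln(0.902440) = −0.5·(-0.494696) − 0.25·(-0.102653) = 0.2730.

0.2730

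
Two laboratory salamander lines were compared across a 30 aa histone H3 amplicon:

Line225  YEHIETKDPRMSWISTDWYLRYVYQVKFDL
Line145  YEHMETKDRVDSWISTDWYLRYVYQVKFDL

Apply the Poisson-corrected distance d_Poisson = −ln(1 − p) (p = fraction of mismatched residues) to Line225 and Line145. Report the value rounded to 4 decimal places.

Differing sites — 4:I/M; 9:P/R; 10:R/V; 11:M/D.
p = 4/30 = 0.133333.
d = −ln(1 − 0.133333) = −ln(0.866667) = 0.1431.

0.1431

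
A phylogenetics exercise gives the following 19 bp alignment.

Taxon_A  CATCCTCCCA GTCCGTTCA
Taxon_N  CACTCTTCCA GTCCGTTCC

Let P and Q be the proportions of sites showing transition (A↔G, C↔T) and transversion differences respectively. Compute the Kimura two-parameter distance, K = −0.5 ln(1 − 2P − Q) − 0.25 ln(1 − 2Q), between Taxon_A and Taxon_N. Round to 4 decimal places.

0.2576

Differing sites — 3:T/C (Ti); 4:C/T (Ti); 7:C/T (Ti); 19:A/C (Tv).
Of the 4 differences, 3 transitions and 1 transversion over 19 sites: P = 3/19 = 0.157895, Q = 1/19 = 0.052632.
d = −0.5·ln(0.631578) − 0.25·ln(0.894736) = −0.5·(-0.459534) − 0.25·(-0.111227) = 0.2576.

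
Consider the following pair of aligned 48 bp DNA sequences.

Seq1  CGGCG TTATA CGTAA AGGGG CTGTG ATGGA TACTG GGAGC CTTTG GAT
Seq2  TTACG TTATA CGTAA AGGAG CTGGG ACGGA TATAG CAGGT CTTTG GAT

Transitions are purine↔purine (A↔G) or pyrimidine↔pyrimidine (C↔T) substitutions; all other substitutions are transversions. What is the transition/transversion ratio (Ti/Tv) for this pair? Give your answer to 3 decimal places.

The sequences differ at positions 1 (C/T, transition), 2 (G/T, transversion), 3 (G/A, transition), 19 (G/A, transition), 24 (T/G, transversion), 27 (T/C, transition), 33 (C/T, transition), 34 (T/A, transversion), 36 (G/C, transversion), 37 (G/A, transition), 38 (A/G, transition), 40 (C/T, transition).
Of the 12 differences, 8 transitions and 4 transversions, so Ti/Tv = 8/4 = 2.000.

2.000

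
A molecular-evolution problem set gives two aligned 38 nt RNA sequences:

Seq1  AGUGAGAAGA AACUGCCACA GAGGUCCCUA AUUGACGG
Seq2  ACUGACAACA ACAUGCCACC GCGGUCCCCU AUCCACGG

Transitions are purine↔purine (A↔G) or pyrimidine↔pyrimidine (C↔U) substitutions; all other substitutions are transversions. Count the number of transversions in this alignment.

9

Mismatches occur at site 2 (G→C, transversion), site 6 (G→C, transversion), site 9 (G→C, transversion), site 12 (A→C, transversion), site 13 (C→A, transversion), site 20 (A→C, transversion), site 22 (A→C, transversion), site 29 (U→C, transition), site 30 (A→U, transversion), site 33 (U→C, transition), site 34 (G→C, transversion).
Of the 11 differences, 2 transitions and 9 transversions, so the answer is 9.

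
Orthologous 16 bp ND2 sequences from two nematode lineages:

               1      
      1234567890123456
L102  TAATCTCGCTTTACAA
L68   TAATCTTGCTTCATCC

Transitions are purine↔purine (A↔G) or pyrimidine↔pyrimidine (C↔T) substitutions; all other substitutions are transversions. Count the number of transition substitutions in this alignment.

Mismatches occur at site 7 (C→T, transition), site 12 (T→C, transition), site 14 (C→T, transition), site 15 (A→C, transversion), site 16 (A→C, transversion).
Of the 5 differences, 3 transitions and 2 transversions, so the answer is 3.

3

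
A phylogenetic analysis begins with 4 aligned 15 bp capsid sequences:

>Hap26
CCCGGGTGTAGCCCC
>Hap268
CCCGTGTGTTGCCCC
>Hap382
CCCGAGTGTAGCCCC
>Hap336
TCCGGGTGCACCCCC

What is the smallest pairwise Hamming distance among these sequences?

1

Pairwise Hamming distances:
  Hap26 vs Hap268: 2
  Hap26 vs Hap382: 1
  Hap26 vs Hap336: 3
  Hap268 vs Hap382: 2
  Hap268 vs Hap336: 5
  Hap382 vs Hap336: 4
The smallest is 1, between Hap26 and Hap382.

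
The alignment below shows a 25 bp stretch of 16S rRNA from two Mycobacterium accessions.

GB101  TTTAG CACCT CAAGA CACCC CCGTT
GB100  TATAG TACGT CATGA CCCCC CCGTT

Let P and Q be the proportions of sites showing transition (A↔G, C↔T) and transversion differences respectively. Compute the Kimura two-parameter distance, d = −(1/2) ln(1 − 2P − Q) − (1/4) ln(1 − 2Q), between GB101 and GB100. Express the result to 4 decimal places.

0.2336

Mismatches occur at site 2 (T→A, transversion), site 6 (C→T, transition), site 9 (C→G, transversion), site 13 (A→T, transversion), site 17 (A→C, transversion).
Of the 5 differences, 1 transition and 4 transversions over 25 sites: P = 1/25 = 0.040000, Q = 4/25 = 0.160000.
d = −0.5·ln(0.760000) − 0.25·ln(0.680000) = −0.5·(-0.274437) − 0.25·(-0.385662) = 0.2336.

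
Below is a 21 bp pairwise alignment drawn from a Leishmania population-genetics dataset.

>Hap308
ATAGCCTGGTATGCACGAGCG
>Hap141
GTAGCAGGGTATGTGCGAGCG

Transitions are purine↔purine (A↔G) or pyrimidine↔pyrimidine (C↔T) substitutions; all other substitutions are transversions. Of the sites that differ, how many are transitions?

The sequences differ at positions 1 (A/G, transition), 6 (C/A, transversion), 7 (T/G, transversion), 14 (C/T, transition), 15 (A/G, transition).
Of the 5 differences, 3 transitions and 2 transversions, so the answer is 3.

3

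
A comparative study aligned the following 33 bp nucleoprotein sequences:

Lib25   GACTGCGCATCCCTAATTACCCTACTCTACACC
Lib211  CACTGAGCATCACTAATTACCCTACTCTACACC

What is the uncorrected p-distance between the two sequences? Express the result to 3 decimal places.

Mismatches occur at site 1 (G/C), site 6 (C/A), site 12 (C/A).
There are 3 differences over 33 sites, so p = 3/33 = 0.091.

0.091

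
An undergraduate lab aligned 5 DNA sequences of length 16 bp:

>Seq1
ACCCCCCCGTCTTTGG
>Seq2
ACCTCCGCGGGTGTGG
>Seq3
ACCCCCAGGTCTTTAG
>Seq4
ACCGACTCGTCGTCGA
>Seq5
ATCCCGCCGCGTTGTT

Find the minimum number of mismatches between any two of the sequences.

3

Pairwise Hamming distances:
  Seq1 vs Seq2: 5
  Seq1 vs Seq3: 3
  Seq1 vs Seq4: 6
  Seq1 vs Seq5: 7
  Seq2 vs Seq3: 7
  Seq2 vs Seq4: 9
  Seq2 vs Seq5: 9
  Seq3 vs Seq4: 8
  Seq3 vs Seq5: 9
  Seq4 vs Seq5: 11
The smallest is 3, between Seq1 and Seq3.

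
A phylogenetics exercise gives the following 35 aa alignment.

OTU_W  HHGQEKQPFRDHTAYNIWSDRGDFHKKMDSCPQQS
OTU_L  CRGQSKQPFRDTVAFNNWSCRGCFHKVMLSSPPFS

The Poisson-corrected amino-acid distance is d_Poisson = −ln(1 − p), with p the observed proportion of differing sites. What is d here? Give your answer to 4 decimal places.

0.5108

Differing sites — 1:H/C; 2:H/R; 5:E/S; 12:H/T; 13:T/V; 15:Y/F; 17:I/N; 20:D/C; 23:D/C; 27:K/V; 29:D/L; 31:C/S; 33:Q/P; 34:Q/F.
p = 14/35 = 0.400000.
d = −ln(1 − 0.400000) = −ln(0.600000) = 0.5108.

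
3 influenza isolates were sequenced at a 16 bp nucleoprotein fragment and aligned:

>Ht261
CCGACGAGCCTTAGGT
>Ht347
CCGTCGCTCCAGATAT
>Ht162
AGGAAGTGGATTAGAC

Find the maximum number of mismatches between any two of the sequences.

12

Pairwise Hamming distances:
  Ht261 vs Ht347: 7
  Ht261 vs Ht162: 8
  Ht347 vs Ht162: 12
The largest is 12, between Ht347 and Ht162.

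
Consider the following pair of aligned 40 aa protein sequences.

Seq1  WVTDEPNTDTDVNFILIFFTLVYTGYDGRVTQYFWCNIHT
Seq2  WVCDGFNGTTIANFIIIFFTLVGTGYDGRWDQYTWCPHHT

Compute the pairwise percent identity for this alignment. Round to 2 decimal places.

Mismatches occur at site 3 (T↔C), site 5 (E↔G), site 6 (P↔F), site 8 (T↔G), site 9 (D↔T), site 11 (D↔I), site 12 (V↔A), site 16 (L↔I), site 23 (Y↔G), site 30 (V↔W), site 31 (T↔D), site 34 (F↔T), site 37 (N↔P), site 38 (I↔H).
26 of the 40 sites match, so the percent identity is 26/40 × 100 = 65.00%.

65.00%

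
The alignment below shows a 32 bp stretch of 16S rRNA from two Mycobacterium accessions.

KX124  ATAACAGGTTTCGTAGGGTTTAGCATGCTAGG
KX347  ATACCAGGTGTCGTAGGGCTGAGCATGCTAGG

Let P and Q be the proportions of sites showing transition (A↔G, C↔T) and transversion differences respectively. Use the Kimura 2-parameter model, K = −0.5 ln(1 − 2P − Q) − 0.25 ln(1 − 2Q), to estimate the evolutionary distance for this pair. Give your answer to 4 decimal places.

0.1369

The sequences differ at positions 4 (A/C, transversion), 10 (T/G, transversion), 19 (T/C, transition), 21 (T/G, transversion).
Of the 4 differences, 1 transition and 3 transversions over 32 sites: P = 1/32 = 0.031250, Q = 3/32 = 0.093750.
d = −0.5·ln(0.843750) − 0.25·ln(0.812500) = −0.5·(-0.169899) − 0.25·(-0.207639) = 0.1369.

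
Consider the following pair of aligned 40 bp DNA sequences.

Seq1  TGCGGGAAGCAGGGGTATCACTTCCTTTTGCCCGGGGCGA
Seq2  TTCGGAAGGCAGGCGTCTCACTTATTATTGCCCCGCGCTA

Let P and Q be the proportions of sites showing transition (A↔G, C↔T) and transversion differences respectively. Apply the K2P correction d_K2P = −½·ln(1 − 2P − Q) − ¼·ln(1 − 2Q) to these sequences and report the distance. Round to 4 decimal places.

0.3431

The sequences differ at positions 2 (G/T, transversion), 6 (G/A, transition), 8 (A/G, transition), 14 (G/C, transversion), 17 (A/C, transversion), 24 (C/A, transversion), 25 (C/T, transition), 27 (T/A, transversion), 34 (G/C, transversion), 36 (G/C, transversion), 39 (G/T, transversion).
Of the 11 differences, 3 transitions and 8 transversions over 40 sites: P = 3/40 = 0.075000, Q = 8/40 = 0.200000.
d = −0.5·ln(0.650000) − 0.25·ln(0.600000) = −0.5·(-0.430783) − 0.25·(-0.510826) = 0.3431.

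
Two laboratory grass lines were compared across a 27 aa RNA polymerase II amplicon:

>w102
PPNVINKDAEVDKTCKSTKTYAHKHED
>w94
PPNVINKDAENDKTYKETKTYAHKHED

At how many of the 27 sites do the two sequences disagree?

Mismatches occur at site 11 (V/N), site 15 (C/Y), site 17 (S/E).
That gives 3 mismatches out of 27 aligned sites, so the Hamming distance is 3.

3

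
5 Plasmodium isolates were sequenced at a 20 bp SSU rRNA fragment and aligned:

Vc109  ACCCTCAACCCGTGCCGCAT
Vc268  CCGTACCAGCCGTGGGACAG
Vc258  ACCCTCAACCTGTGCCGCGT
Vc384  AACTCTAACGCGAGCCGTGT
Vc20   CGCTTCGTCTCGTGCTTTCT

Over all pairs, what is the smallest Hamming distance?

2

Pairwise Hamming distances:
  Vc109 vs Vc268: 10
  Vc109 vs Vc258: 2
  Vc109 vs Vc384: 8
  Vc109 vs Vc20: 10
  Vc268 vs Vc258: 12
  Vc268 vs Vc384: 15
  Vc268 vs Vc20: 13
  Vc258 vs Vc384: 8
  Vc258 vs Vc20: 11
  Vc384 vs Vc20: 11
The smallest is 2, between Vc109 and Vc258.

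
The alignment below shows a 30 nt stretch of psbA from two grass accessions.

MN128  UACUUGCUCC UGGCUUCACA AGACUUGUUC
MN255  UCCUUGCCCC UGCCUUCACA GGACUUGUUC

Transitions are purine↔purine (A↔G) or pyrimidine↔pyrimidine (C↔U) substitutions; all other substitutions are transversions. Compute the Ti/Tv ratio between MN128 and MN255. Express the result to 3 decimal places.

1.000

Mismatches occur at site 2 (A↔C, transversion), site 8 (U↔C, transition), site 13 (G↔C, transversion), site 21 (A↔G, transition).
Of the 4 differences, 2 transitions and 2 transversions, so Ti/Tv = 2/2 = 1.000.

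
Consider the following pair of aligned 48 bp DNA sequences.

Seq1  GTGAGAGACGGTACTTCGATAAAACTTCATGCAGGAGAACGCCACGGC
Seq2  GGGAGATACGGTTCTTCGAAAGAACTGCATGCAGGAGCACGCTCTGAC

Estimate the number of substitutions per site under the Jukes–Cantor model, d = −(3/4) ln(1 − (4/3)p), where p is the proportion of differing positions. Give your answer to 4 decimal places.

The sequences differ at positions 2 (T/G), 7 (G/T), 13 (A/T), 20 (T/A), 22 (A/G), 27 (T/G), 38 (A/C), 43 (C/T), 44 (A/C), 45 (C/T), 47 (G/A).
p = 11/48 = 0.229167.
d = −0.75 · ln(1 − (4/3)·0.229167) = −0.75 · ln(0.694444) = −0.75 · (-0.364644) = 0.2735.

0.2735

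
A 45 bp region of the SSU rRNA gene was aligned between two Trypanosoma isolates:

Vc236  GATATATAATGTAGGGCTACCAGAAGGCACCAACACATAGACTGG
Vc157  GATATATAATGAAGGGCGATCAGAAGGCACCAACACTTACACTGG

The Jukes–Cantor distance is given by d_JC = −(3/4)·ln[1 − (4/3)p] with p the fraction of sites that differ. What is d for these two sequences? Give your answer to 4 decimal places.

0.1203

Mismatches occur at site 12 (T/A), site 18 (T/G), site 20 (C/T), site 37 (A/T), site 40 (G/C).
p = 5/45 = 0.111111.
d = −0.75 · ln(1 − (4/3)·0.111111) = −0.75 · ln(0.851852) = −0.75 · (-0.160342) = 0.1203.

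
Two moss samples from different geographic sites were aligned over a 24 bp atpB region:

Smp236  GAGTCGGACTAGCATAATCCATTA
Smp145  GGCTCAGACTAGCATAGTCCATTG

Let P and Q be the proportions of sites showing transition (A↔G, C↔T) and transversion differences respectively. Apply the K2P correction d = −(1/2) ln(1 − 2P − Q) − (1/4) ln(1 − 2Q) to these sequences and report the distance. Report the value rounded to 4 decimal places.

Differing sites — 2:A/G (Ti); 3:G/C (Tv); 6:G/A (Ti); 17:A/G (Ti); 24:A/G (Ti).
Of the 5 differences, 4 transitions and 1 transversion over 24 sites: P = 4/24 = 0.166667, Q = 1/24 = 0.041667.
d = −0.5·ln(0.624999) − 0.25·ln(0.916666) = −0.5·(-0.470005) − 0.25·(-0.087012) = 0.2568.

0.2568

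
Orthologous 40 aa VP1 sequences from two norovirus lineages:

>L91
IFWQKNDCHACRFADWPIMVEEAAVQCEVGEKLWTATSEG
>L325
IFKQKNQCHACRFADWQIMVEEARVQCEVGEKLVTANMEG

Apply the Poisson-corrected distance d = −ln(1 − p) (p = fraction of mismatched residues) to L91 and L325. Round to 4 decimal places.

The sequences differ at positions 3 (W/K), 7 (D/Q), 17 (P/Q), 24 (A/R), 34 (W/V), 37 (T/N), 38 (S/M).
p = 7/40 = 0.175000.
d = −ln(1 − 0.175000) = −ln(0.825000) = 0.1924.

0.1924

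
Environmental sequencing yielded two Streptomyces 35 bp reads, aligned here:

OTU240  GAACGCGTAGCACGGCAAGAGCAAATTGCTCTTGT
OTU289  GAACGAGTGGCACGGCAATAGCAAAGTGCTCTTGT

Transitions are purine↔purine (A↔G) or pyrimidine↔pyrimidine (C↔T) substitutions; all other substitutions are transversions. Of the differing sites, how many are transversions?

3

Mismatches occur at site 6 (C↔A, transversion), site 9 (A↔G, transition), site 19 (G↔T, transversion), site 26 (T↔G, transversion).
Of the 4 differences, 1 transition and 3 transversions, so the answer is 3.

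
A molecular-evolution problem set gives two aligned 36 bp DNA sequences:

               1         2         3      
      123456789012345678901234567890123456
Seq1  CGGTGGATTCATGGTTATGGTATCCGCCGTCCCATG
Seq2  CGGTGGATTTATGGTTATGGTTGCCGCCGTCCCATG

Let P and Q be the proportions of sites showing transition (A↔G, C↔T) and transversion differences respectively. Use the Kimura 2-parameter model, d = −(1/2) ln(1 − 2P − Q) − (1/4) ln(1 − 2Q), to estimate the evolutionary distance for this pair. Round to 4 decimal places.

0.0883

The sequences differ at positions 10 (C/T, transition), 22 (A/T, transversion), 23 (T/G, transversion).
Of the 3 differences, 1 transition and 2 transversions over 36 sites: P = 1/36 = 0.027778, Q = 2/36 = 0.055556.
d = −0.5·ln(0.888888) − 0.25·ln(0.888888) = −0.5·(-0.117784) − 0.25·(-0.117784) = 0.0883.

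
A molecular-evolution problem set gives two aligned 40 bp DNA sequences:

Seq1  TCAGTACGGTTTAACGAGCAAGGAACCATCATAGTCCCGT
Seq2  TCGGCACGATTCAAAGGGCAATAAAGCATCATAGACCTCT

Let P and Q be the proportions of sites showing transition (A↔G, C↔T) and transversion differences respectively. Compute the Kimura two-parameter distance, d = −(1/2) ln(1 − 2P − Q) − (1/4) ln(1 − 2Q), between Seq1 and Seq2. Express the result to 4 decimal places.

0.3941

The sequences differ at positions 3 (A/G, transition), 5 (T/C, transition), 9 (G/A, transition), 12 (T/C, transition), 15 (C/A, transversion), 17 (A/G, transition), 22 (G/T, transversion), 23 (G/A, transition), 26 (C/G, transversion), 35 (T/A, transversion), 38 (C/T, transition), 39 (G/C, transversion).
Of the 12 differences, 7 transitions and 5 transversions over 40 sites: P = 7/40 = 0.175000, Q = 5/40 = 0.125000.
d = −0.5·ln(0.525000) − 0.25·ln(0.750000) = −0.5·(-0.644357) − 0.25·(-0.287682) = 0.3941.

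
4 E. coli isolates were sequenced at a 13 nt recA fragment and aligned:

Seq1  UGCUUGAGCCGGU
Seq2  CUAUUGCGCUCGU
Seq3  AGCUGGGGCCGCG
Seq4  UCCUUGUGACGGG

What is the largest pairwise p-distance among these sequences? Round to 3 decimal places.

Pairwise Hamming distances:
  Seq1 vs Seq2: 6
  Seq1 vs Seq3: 5
  Seq1 vs Seq4: 4
  Seq2 vs Seq3: 9
  Seq2 vs Seq4: 8
  Seq3 vs Seq4: 6
The largest is 9 mismatches, between Seq2 and Seq3; p = 9/13 = 0.692.

0.692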